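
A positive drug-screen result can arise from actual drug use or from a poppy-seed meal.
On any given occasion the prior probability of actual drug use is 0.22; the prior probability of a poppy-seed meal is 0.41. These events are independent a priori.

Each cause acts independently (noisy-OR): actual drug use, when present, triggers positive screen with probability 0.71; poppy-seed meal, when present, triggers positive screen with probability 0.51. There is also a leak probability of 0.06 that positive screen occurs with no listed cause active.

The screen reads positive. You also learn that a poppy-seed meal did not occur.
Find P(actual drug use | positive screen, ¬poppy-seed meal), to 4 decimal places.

P(actual drug use | positive screen, ¬poppy-seed meal) ≈ 0.7737

Under noisy-OR, P(positive screen | causes) = 1 − (1−0.06)·∏(1−qᵢ) over the active causes.
P(positive screen | ¬poppy-seed meal) = 0.06·0.78 + 0.7274·0.22 = 0.046800 + 0.160028 = 0.206828
Restricting to configurations with actual drug use present: 0.7274·0.22 = 0.160028.
P(actual drug use | positive screen, ¬poppy-seed meal) = 0.160028 / 0.206828 ≈ 0.7737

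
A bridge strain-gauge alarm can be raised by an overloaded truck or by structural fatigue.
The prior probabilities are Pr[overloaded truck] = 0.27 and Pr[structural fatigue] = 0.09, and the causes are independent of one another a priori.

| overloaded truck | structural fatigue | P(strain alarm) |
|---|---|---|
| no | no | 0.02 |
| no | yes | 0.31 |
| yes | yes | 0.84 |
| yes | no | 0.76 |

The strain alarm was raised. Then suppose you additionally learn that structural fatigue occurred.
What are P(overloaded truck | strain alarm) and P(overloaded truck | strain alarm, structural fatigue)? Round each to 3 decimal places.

P(overloaded truck | strain alarm) ≈ 0.860; P(overloaded truck | strain alarm, structural fatigue) ≈ 0.501

Numerator (weight on configurations with overloaded truck): 0.186732 + 0.020412 = 0.207144
Normalizer over all consistent configurations: 0.02×0.73×0.91 + 0.31×0.73×0.09 + 0.76×0.27×0.91 + 0.84×0.27×0.09 = 0.240797
Posterior = 0.207144 / 0.240797 ≈ 0.860

Now condition on the additional information:
By total probability over both values of overloaded truck:
  P(strain alarm | structural fatigue) = 0.31×0.73 + 0.84×0.27
        = 0.226300 + 0.226800 = 0.453100
The terms with overloaded truck present sum to 0.226800, so
  P(overloaded truck | strain alarm, structural fatigue) = 0.226800 / 0.453100 ≈ 0.501
The drop from 0.860 to 0.501 is the explaining-away (discounting) effect.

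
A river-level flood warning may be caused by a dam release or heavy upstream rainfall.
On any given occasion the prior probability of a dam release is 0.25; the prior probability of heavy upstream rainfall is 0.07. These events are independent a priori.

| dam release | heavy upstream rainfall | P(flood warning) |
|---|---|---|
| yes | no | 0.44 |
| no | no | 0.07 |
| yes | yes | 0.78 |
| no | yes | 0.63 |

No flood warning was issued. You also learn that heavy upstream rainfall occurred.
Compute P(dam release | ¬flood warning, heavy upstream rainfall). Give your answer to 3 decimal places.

Sum P(¬flood warning|·) weighted by the priors over both values of dam release:
  P(¬flood warning | heavy upstream rainfall) = 0.37*0.75 + 0.22*0.25
        = 0.277500 + 0.055000 = 0.332500
The terms with dam release present sum to 0.055000, so
  P(dam release | ¬flood warning, heavy upstream rainfall) = 0.055000 / 0.332500 ≈ 0.165

P(dam release | ¬flood warning, heavy upstream rainfall) ≈ 0.165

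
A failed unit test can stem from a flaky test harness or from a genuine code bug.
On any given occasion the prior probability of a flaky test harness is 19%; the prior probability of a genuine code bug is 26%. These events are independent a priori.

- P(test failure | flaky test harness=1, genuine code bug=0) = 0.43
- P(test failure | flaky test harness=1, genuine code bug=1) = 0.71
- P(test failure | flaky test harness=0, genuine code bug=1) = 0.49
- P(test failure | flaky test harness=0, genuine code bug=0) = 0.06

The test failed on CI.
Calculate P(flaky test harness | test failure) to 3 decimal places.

P(flaky test harness | test failure) ≈ 0.407

Sum P(test failure|·) weighted by the priors over the 4 (flaky test harness, genuine code bug) configurations:
  P(test failure) = 0.06×0.81×0.74 + 0.49×0.81×0.26 + 0.43×0.19×0.74 + 0.71×0.19×0.26
        = 0.035964 + 0.103194 + 0.060458 + 0.035074 = 0.234690
The terms with flaky test harness present sum to 0.095532, so
  P(flaky test harness | test failure) = 0.095532 / 0.234690 ≈ 0.407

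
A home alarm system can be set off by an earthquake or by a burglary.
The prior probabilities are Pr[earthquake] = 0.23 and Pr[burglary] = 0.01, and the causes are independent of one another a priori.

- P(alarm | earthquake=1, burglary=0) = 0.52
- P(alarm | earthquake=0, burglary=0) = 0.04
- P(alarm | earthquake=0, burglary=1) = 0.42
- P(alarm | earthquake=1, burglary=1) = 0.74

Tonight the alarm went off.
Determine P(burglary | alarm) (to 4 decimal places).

By total probability over the 4 (earthquake, burglary) configurations:
  P(alarm) = 0.04·0.77·0.99 + 0.42·0.77·0.01 + 0.52·0.23·0.99 + 0.74·0.23·0.01
        = 0.030492 + 0.003234 + 0.118404 + 0.001702 = 0.153832
The terms with burglary present sum to 0.004936, so
  P(burglary | alarm) = 0.004936 / 0.153832 ≈ 0.0321

P(burglary | alarm) ≈ 0.0321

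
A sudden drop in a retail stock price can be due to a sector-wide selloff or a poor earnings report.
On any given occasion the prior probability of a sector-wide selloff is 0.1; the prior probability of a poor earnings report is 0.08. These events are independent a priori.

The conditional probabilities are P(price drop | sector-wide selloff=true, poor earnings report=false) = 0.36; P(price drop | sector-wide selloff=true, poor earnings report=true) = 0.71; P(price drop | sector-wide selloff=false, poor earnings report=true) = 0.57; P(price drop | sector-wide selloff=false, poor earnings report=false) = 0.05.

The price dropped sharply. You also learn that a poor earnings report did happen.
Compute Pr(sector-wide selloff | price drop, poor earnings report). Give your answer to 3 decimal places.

P(price drop | poor earnings report) = 0.57×0.9 + 0.71×0.1 = 0.513000 + 0.071000 = 0.584000
The sector-wide selloff-present share is 0.71×0.1 = 0.071000.
So P(sector-wide selloff | price drop, poor earnings report) = 0.071000/0.584000 ≈ 0.122.

Pr(sector-wide selloff | price drop, poor earnings report) ≈ 0.122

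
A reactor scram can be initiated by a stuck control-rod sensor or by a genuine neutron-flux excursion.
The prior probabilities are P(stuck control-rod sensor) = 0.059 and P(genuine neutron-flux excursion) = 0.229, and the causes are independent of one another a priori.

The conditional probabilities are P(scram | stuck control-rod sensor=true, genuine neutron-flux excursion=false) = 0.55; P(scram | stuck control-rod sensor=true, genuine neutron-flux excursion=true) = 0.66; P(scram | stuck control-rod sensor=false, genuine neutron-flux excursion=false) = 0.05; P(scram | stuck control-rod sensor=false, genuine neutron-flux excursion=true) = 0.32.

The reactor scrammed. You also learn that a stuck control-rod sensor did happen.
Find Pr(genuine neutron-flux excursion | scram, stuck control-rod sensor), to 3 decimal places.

P(scram | stuck control-rod sensor) = 0.55×0.771 + 0.66×0.229 = 0.424050 + 0.151140 = 0.575190
The genuine neutron-flux excursion-present share is 0.66×0.229 = 0.151140.
So P(genuine neutron-flux excursion | scram, stuck control-rod sensor) = 0.151140/0.575190 ≈ 0.263.

Pr(genuine neutron-flux excursion | scram, stuck control-rod sensor) ≈ 0.263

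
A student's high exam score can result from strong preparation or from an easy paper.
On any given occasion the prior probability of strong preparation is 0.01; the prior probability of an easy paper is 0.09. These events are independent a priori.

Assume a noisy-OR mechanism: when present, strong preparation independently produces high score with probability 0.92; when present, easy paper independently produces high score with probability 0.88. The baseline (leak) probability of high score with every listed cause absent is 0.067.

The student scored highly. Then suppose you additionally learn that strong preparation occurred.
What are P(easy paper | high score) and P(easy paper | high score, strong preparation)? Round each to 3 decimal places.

Under noisy-OR, P(high score | causes) = 1 − (1−0.067)·∏(1−qᵢ) over the active causes.
By total probability over the 4 (strong preparation, easy paper) configurations:
  P(high score) = 0.067*0.99*0.91 + 0.88804*0.99*0.09 + 0.92536*0.01*0.91 + 0.991043*0.01*0.09
        = 0.060360 + 0.079124 + 0.008421 + 0.000892 = 0.148797
Keeping only the easy paper-present terms gives 0.080016, so
  P(easy paper | high score) = 0.080016 / 0.148797 ≈ 0.538

Now condition on the additional information:
P(high score | strong preparation) = 0.92536·0.91 + 0.991043·0.09 = 0.842078 + 0.089194 = 0.931272
Of this, 0.089194 comes from 0.991043·0.09 (the easy paper=true cases).
Hence the posterior is 0.089194/0.931272 ≈ 0.096.
The drop from 0.538 to 0.096 is the explaining-away (discounting) effect.

P(easy paper | high score) ≈ 0.538; P(easy paper | high score, strong preparation) ≈ 0.096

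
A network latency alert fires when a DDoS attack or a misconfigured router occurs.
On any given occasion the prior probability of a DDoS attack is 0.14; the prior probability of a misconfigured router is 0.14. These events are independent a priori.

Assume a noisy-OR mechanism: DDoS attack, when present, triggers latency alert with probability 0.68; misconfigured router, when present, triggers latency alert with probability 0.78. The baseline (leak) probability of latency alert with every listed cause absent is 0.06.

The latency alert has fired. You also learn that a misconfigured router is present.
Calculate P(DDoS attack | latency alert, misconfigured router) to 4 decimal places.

Under noisy-OR, P(latency alert | causes) = 1 − (1−0.06)·∏(1−qᵢ) over the active causes.
P(latency alert | misconfigured router) = 0.7932×0.86 + 0.933824×0.14 = 0.682152 + 0.130735 = 0.812887
Restricting to configurations with DDoS attack present: 0.933824×0.14 = 0.130735.
P(DDoS attack | latency alert, misconfigured router) = 0.130735 / 0.812887 ≈ 0.1608

P(DDoS attack | latency alert, misconfigured router) ≈ 0.1608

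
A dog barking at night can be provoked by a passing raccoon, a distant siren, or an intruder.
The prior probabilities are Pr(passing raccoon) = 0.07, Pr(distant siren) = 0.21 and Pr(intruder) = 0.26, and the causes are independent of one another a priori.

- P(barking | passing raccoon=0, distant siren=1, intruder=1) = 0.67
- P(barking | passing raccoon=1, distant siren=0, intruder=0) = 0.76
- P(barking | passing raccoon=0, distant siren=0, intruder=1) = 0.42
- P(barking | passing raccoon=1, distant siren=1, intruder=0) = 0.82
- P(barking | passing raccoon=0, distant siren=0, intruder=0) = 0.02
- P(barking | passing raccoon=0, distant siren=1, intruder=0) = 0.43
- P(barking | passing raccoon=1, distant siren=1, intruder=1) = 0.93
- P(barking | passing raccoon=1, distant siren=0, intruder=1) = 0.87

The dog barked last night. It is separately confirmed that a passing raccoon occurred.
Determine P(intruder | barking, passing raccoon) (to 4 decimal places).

Sum P(barking|·) weighted by the priors over the 4 (distant siren, intruder) configurations:
  P(barking | passing raccoon) = 0.76·0.79·0.74 + 0.87·0.79·0.26 + 0.82·0.21·0.74 + 0.93·0.21·0.26
        = 0.444296 + 0.178698 + 0.127428 + 0.050778 = 0.801200
The terms with intruder present sum to 0.229476, so
  P(intruder | barking, passing raccoon) = 0.229476 / 0.801200 ≈ 0.2864

P(intruder | barking, passing raccoon) ≈ 0.2864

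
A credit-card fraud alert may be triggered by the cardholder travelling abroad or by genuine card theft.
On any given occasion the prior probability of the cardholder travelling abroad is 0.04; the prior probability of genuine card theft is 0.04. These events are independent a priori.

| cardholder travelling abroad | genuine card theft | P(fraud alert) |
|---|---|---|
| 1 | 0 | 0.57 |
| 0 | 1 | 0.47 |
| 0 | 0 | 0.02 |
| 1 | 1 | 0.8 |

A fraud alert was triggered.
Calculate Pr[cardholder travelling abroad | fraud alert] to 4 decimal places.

Sum P(fraud alert|·) weighted by the priors over the 4 (cardholder travelling abroad, genuine card theft) configurations:
  P(fraud alert) = 0.02×0.96×0.96 + 0.47×0.96×0.04 + 0.57×0.04×0.96 + 0.8×0.04×0.04
        = 0.018432 + 0.018048 + 0.021888 + 0.001280 = 0.059648
Keeping only the cardholder travelling abroad-present terms gives 0.023168, so
  P(cardholder travelling abroad | fraud alert) = 0.023168 / 0.059648 ≈ 0.3884

Pr[cardholder travelling abroad | fraud alert] ≈ 0.3884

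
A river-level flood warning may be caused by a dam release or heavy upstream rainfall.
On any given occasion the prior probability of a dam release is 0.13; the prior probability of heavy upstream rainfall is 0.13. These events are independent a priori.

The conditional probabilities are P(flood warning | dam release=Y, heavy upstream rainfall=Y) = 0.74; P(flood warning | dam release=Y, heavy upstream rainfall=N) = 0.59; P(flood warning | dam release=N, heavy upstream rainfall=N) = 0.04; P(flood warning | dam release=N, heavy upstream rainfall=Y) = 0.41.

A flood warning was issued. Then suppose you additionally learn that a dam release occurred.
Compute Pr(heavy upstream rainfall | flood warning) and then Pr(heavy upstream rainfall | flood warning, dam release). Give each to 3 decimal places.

Pr(heavy upstream rainfall | flood warning) ≈ 0.378; Pr(heavy upstream rainfall | flood warning, dam release) ≈ 0.158

Numerator (weight on configurations with heavy upstream rainfall): 0.046371 + 0.012506 = 0.058877
Normalizer over all consistent configurations: 0.04*0.87*0.87 + 0.41*0.87*0.13 + 0.59*0.13*0.87 + 0.74*0.13*0.13 = 0.155882
P(heavy upstream rainfall | flood warning) = 0.058877/0.155882 ≈ 0.378

Now condition on the additional information:
Numerator (weight on configurations with heavy upstream rainfall): 0.74*0.13 = 0.096200
The normalizing constant is 0.59*0.87 + 0.74*0.13 = 0.609500
P(heavy upstream rainfall | flood warning, dam release) = 0.096200/0.609500 ≈ 0.158
— dam release explains away the evidence for heavy upstream rainfall.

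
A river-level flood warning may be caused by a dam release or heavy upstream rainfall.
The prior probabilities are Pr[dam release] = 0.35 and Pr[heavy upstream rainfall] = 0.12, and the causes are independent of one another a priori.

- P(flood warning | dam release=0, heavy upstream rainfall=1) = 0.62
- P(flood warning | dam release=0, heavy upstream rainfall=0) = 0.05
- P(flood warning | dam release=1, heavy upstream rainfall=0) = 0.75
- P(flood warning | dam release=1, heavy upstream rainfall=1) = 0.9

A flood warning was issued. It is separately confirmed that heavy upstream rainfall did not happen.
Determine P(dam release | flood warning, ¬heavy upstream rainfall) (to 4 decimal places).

P(dam release | flood warning, ¬heavy upstream rainfall) ≈ 0.8898

Sum P(flood warning|·) weighted by the priors over both values of dam release:
  P(flood warning | ¬heavy upstream rainfall) = 0.05×0.65 + 0.75×0.35
        = 0.032500 + 0.262500 = 0.295000
Keeping only the dam release-present terms gives 0.262500, so
  P(dam release | flood warning, ¬heavy upstream rainfall) = 0.262500 / 0.295000 ≈ 0.8898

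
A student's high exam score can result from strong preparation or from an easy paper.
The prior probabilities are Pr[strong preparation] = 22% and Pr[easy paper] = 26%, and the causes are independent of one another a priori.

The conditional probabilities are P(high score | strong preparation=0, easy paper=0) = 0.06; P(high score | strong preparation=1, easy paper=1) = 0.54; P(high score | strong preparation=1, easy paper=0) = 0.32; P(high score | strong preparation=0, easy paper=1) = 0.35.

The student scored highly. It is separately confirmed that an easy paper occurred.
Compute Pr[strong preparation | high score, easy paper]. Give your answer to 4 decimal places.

P(high score | easy paper) = 0.35×0.78 + 0.54×0.22 = 0.273000 + 0.118800 = 0.391800
The strong preparation-present share is 0.54×0.22 = 0.118800.
So P(strong preparation | high score, easy paper) = 0.118800/0.391800 ≈ 0.3032.

Pr[strong preparation | high score, easy paper] ≈ 0.3032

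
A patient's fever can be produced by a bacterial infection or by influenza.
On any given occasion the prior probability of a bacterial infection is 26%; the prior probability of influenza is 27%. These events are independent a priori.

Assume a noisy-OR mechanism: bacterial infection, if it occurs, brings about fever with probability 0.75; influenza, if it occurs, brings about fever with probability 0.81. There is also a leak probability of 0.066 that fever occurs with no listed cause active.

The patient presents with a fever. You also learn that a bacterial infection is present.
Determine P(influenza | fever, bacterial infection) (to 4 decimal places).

P(influenza | fever, bacterial infection) ≈ 0.3156

Under noisy-OR, P(fever | causes) = 1 − (1−0.066)·∏(1−qᵢ) over the active causes.
P(fever | bacterial infection) = 0.7665×0.73 + 0.955635×0.27 = 0.559545 + 0.258021 = 0.817566
Of this, 0.258021 comes from 0.955635×0.27 (the influenza=true cases).
So P(influenza | fever, bacterial infection) = 0.258021/0.817566 ≈ 0.3156.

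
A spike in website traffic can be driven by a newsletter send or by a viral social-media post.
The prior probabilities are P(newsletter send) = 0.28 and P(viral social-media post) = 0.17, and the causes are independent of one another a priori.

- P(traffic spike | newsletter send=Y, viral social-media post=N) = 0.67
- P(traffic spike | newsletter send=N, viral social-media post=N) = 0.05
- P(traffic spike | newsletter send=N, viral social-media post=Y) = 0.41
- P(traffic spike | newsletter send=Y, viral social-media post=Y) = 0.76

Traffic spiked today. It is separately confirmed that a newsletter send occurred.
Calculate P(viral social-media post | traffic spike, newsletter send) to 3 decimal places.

P(traffic spike | newsletter send) = 0.67*0.83 + 0.76*0.17 = 0.556100 + 0.129200 = 0.685300
Restricting to configurations with viral social-media post present: 0.76*0.17 = 0.129200.
Hence the posterior is 0.129200/0.685300 ≈ 0.189.

P(viral social-media post | traffic spike, newsletter send) ≈ 0.189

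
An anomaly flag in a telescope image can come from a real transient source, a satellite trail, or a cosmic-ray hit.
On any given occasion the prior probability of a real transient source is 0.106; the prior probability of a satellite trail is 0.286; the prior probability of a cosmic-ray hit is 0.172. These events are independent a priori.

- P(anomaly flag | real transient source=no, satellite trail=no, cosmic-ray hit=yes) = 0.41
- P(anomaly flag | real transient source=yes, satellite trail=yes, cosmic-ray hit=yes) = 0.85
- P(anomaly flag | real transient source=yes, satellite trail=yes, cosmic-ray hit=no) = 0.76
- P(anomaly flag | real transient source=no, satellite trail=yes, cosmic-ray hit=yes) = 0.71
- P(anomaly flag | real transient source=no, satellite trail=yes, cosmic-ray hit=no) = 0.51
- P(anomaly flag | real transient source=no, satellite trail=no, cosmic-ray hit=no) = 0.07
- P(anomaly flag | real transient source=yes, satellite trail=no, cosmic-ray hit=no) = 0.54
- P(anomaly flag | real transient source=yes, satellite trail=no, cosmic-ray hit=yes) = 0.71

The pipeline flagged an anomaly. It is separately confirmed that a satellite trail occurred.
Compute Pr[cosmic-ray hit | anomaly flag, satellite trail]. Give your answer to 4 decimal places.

Weight on cosmic-ray hit=true, given the evidence: 0.109175 + 0.015497 = 0.124672
The normalizing constant is 0.51*0.894*0.828 + 0.71*0.894*0.172 + 0.76*0.106*0.828 + 0.85*0.106*0.172 = 0.568894
P(cosmic-ray hit | anomaly flag, satellite trail) = 0.124672/0.568894 ≈ 0.2191

Pr[cosmic-ray hit | anomaly flag, satellite trail] ≈ 0.2191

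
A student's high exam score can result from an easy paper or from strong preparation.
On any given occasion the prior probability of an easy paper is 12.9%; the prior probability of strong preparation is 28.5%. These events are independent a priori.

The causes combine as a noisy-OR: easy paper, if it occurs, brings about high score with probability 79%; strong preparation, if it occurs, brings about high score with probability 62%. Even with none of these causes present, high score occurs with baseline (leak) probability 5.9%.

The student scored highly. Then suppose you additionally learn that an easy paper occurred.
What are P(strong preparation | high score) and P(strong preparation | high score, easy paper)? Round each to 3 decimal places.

Under noisy-OR, P(high score | causes) = 1 − (1−0.059)·∏(1−qᵢ) over the active causes.
Weight on strong preparation=true, given the evidence: 0.159471 + 0.034004 = 0.193475
Denominator P(high score): 0.059*0.871*0.715 + 0.64242*0.871*0.285 + 0.80239*0.129*0.715 + 0.924908*0.129*0.285 = 0.304226
P(strong preparation | high score) = 0.193475/0.304226 ≈ 0.636

Now also conditioning on easy paper=true:
Sum P(high score|·) weighted by the priors over both values of strong preparation:
  P(high score | easy paper) = 0.80239*0.715 + 0.924908*0.285
        = 0.573709 + 0.263599 = 0.837308
Configurations with strong preparation contribute 0.263599, so
  P(strong preparation | high score, easy paper) = 0.263599 / 0.837308 ≈ 0.315

P(strong preparation | high score) ≈ 0.636; P(strong preparation | high score, easy paper) ≈ 0.315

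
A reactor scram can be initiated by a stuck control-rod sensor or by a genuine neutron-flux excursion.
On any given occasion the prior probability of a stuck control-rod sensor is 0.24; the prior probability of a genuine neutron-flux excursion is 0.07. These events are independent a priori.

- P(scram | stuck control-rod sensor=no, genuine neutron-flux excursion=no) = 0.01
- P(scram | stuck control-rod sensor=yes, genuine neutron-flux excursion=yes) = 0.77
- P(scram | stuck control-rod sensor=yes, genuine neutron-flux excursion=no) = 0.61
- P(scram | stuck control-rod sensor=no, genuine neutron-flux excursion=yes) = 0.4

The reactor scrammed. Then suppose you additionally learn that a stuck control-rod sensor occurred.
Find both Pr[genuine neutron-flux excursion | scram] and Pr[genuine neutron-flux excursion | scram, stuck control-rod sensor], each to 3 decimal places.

Pr[genuine neutron-flux excursion | scram] ≈ 0.193; Pr[genuine neutron-flux excursion | scram, stuck control-rod sensor] ≈ 0.087

Sum P(scram|·) weighted by the priors over the 4 (stuck control-rod sensor, genuine neutron-flux excursion) configurations:
  P(scram) = 0.01·0.76·0.93 + 0.4·0.76·0.07 + 0.61·0.24·0.93 + 0.77·0.24·0.07
        = 0.007068 + 0.021280 + 0.136152 + 0.012936 = 0.177436
Configurations with genuine neutron-flux excursion contribute 0.034216, so
  P(genuine neutron-flux excursion | scram) = 0.034216 / 0.177436 ≈ 0.193

Now also conditioning on stuck control-rod sensor=true:
By total probability over both values of genuine neutron-flux excursion:
  P(scram | stuck control-rod sensor) = 0.61·0.93 + 0.77·0.07
        = 0.567300 + 0.053900 = 0.621200
Keeping only the genuine neutron-flux excursion-present terms gives 0.053900, so
  P(genuine neutron-flux excursion | scram, stuck control-rod sensor) = 0.053900 / 0.621200 ≈ 0.087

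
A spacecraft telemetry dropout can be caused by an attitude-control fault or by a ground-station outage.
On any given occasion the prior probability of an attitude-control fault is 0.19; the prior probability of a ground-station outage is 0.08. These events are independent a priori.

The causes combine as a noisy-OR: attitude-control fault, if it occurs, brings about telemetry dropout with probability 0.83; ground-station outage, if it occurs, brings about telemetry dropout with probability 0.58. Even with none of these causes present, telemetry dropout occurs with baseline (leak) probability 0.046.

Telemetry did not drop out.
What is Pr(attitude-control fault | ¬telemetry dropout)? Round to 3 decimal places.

Pr(attitude-control fault | ¬telemetry dropout) ≈ 0.038

Under noisy-OR, P(telemetry dropout | causes) = 1 − (1−0.046)·∏(1−qᵢ) over the active causes.
P(¬telemetry dropout) = 0.954·0.81·0.92 + 0.40068·0.81·0.08 + 0.16218·0.19·0.92 + 0.068116·0.19·0.08 = 0.710921 + 0.025964 + 0.028349 + 0.001035 = 0.766269
The attitude-control fault-present share is 0.028349 + 0.001035 = 0.029384.
So P(attitude-control fault | ¬telemetry dropout) = 0.029384/0.766269 ≈ 0.038.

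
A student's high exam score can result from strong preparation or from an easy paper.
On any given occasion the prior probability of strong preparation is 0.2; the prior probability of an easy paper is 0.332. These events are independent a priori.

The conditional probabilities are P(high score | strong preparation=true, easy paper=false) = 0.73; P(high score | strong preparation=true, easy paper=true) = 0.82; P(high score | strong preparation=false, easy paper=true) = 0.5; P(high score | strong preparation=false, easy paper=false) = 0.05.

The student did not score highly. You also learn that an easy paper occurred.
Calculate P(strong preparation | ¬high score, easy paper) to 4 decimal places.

For the numerator, keep only strong preparation=true terms: 0.18×0.2 = 0.036000
The normalizing constant is 0.5×0.8 + 0.18×0.2 = 0.436000
Posterior = 0.036000 / 0.436000 ≈ 0.0826

P(strong preparation | ¬high score, easy paper) ≈ 0.0826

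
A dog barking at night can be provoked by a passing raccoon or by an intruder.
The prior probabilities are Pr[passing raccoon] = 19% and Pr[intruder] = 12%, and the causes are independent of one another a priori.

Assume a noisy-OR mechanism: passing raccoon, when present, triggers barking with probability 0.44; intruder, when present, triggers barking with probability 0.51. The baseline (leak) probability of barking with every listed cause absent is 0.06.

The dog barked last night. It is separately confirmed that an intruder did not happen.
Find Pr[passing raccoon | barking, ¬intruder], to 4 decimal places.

Pr[passing raccoon | barking, ¬intruder] ≈ 0.6493

Under noisy-OR, P(barking | causes) = 1 − (1−0.06)·∏(1−qᵢ) over the active causes.
P(barking | ¬intruder) = 0.06×0.81 + 0.4736×0.19 = 0.048600 + 0.089984 = 0.138584
Restricting to configurations with passing raccoon present: 0.4736×0.19 = 0.089984.
So P(passing raccoon | barking, ¬intruder) = 0.089984/0.138584 ≈ 0.6493.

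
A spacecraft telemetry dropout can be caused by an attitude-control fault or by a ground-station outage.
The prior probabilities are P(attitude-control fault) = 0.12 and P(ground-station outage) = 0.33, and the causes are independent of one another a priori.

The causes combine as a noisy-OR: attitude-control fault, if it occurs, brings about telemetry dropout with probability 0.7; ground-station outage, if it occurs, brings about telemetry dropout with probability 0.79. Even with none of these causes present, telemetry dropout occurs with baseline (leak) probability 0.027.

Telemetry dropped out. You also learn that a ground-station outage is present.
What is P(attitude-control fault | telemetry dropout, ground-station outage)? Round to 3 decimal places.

P(attitude-control fault | telemetry dropout, ground-station outage) ≈ 0.139

Under noisy-OR, P(telemetry dropout | causes) = 1 − (1−0.027)·∏(1−qᵢ) over the active causes.
For the numerator, keep only attitude-control fault=true terms: 0.938701*0.12 = 0.112644
Denominator P(telemetry dropout | ground-station outage): 0.79567*0.88 + 0.938701*0.12 = 0.812834
Posterior = 0.112644 / 0.812834 ≈ 0.139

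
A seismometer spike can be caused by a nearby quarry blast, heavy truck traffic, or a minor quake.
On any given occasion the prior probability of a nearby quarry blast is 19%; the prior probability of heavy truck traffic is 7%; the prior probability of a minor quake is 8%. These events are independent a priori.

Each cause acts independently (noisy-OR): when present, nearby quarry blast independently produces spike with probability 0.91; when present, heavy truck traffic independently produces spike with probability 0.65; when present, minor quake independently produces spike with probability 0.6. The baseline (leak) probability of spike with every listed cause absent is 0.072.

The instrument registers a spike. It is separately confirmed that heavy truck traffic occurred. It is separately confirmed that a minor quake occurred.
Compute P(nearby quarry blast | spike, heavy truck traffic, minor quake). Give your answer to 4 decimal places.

P(nearby quarry blast | spike, heavy truck traffic, minor quake) ≈ 0.2104

Under noisy-OR, P(spike | causes) = 1 − (1−0.072)·∏(1−qᵢ) over the active causes.
P(spike | heavy truck traffic, minor quake) = 0.87008·0.81 + 0.988307·0.19 = 0.704765 + 0.187778 = 0.892543
Of this, 0.187778 comes from 0.988307·0.19 (the nearby quarry blast=true cases).
So P(nearby quarry blast | spike, heavy truck traffic, minor quake) = 0.187778/0.892543 ≈ 0.2104.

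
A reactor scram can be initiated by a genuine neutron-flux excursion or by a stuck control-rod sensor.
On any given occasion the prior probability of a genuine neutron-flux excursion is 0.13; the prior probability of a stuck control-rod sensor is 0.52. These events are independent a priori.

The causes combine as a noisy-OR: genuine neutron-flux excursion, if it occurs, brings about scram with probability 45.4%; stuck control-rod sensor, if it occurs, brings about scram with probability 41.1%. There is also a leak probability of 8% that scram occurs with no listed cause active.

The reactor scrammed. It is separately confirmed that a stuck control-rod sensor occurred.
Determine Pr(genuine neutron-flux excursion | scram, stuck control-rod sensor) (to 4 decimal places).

Pr(genuine neutron-flux excursion | scram, stuck control-rod sensor) ≈ 0.1868

Under noisy-OR, P(scram | causes) = 1 − (1−0.08)·∏(1−qᵢ) over the active causes.
For the numerator, keep only genuine neutron-flux excursion=true terms: 0.704134×0.13 = 0.091537
The normalizing constant is 0.45812×0.87 + 0.704134×0.13 = 0.490101
Posterior = 0.091537 / 0.490101 ≈ 0.1868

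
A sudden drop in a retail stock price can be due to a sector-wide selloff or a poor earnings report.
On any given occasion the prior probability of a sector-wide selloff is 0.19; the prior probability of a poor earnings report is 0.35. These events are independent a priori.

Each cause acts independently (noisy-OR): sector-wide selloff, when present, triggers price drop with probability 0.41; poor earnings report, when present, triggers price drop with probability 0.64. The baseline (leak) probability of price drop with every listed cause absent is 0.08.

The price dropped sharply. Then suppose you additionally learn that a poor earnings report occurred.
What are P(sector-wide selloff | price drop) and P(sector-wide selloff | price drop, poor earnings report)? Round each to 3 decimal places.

P(sector-wide selloff | price drop) ≈ 0.322; P(sector-wide selloff | price drop, poor earnings report) ≈ 0.220

Under noisy-OR, P(price drop | causes) = 1 − (1−0.08)·∏(1−qᵢ) over the active causes.
P(price drop) = 0.08×0.81×0.65 + 0.6688×0.81×0.35 + 0.4572×0.19×0.65 + 0.804592×0.19×0.35 = 0.042120 + 0.189605 + 0.056464 + 0.053505 = 0.341694
Restricting to configurations with sector-wide selloff present: 0.056464 + 0.053505 = 0.109969.
Hence the posterior is 0.109969/0.341694 ≈ 0.322.

Now also conditioning on poor earnings report=true:
For the numerator, keep only sector-wide selloff=true terms: 0.804592*0.19 = 0.152872
The normalizing constant is 0.6688*0.81 + 0.804592*0.19 = 0.694600
P(sector-wide selloff | price drop, poor earnings report) = 0.152872/0.694600 ≈ 0.220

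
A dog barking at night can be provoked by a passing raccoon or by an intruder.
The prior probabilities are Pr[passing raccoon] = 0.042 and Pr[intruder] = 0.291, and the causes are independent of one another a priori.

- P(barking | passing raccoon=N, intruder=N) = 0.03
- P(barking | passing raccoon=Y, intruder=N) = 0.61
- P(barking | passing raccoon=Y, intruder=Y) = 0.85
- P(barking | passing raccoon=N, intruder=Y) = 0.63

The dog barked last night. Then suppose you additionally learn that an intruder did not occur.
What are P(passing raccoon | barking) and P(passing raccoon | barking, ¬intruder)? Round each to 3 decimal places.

P(passing raccoon | barking) ≈ 0.127; P(passing raccoon | barking, ¬intruder) ≈ 0.471

Numerator (weight on configurations with passing raccoon): 0.018165 + 0.010389 = 0.028554
Denominator P(barking): 0.03*0.958*0.709 + 0.63*0.958*0.291 + 0.61*0.042*0.709 + 0.85*0.042*0.291 = 0.224561
Posterior = 0.028554 / 0.224561 ≈ 0.127

Now also conditioning on intruder≠true:
P(barking | ¬intruder) = 0.03·0.958 + 0.61·0.042 = 0.028740 + 0.025620 = 0.054360
Restricting to configurations with passing raccoon present: 0.61·0.042 = 0.025620.
P(passing raccoon | barking, ¬intruder) = 0.025620 / 0.054360 ≈ 0.471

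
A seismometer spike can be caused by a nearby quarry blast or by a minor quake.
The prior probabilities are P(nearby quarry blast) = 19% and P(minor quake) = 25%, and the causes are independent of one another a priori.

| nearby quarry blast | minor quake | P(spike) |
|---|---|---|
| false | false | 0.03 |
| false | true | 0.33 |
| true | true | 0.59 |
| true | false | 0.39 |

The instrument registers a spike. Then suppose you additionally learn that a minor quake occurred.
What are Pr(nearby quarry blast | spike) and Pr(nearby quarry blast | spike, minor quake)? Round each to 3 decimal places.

Pr(nearby quarry blast | spike) ≈ 0.496; Pr(nearby quarry blast | spike, minor quake) ≈ 0.295

P(spike) = 0.03·0.81·0.75 + 0.33·0.81·0.25 + 0.39·0.19·0.75 + 0.59·0.19·0.25 = 0.018225 + 0.066825 + 0.055575 + 0.028025 = 0.168650
Of this, 0.083600 comes from 0.055575 + 0.028025 (the nearby quarry blast=true cases).
Hence the posterior is 0.083600/0.168650 ≈ 0.496.

With the extra evidence:
Numerator (weight on configurations with nearby quarry blast): 0.59×0.19 = 0.112100
Normalizer over all consistent configurations: 0.33×0.81 + 0.59×0.19 = 0.379400
P(nearby quarry blast | spike, minor quake) = 0.112100/0.379400 ≈ 0.295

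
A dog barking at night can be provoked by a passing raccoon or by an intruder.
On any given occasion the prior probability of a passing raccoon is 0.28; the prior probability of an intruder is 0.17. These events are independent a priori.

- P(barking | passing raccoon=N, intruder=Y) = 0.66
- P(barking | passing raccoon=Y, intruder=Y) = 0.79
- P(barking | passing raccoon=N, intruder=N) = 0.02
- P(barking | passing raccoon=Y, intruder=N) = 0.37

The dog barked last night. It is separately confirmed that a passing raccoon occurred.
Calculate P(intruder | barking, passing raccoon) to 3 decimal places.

P(intruder | barking, passing raccoon) ≈ 0.304

P(barking | passing raccoon) = 0.37×0.83 + 0.79×0.17 = 0.307100 + 0.134300 = 0.441400
The intruder-present share is 0.79×0.17 = 0.134300.
Hence the posterior is 0.134300/0.441400 ≈ 0.304.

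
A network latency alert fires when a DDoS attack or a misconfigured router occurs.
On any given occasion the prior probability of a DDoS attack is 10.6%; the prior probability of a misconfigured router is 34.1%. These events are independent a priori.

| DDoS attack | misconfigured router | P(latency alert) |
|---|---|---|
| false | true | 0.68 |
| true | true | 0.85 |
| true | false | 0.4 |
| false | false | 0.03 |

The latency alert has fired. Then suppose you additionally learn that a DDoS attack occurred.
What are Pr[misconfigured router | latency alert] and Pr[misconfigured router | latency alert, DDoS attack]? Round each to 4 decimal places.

Sum P(latency alert|·) weighted by the priors over the 4 (DDoS attack, misconfigured router) configurations:
  P(latency alert) = 0.03×0.894×0.659 + 0.68×0.894×0.341 + 0.4×0.106×0.659 + 0.85×0.106×0.341
        = 0.017674 + 0.207301 + 0.027942 + 0.030724 = 0.283641
Configurations with misconfigured router contribute 0.238025, so
  P(misconfigured router | latency alert) = 0.238025 / 0.283641 ≈ 0.8392

With the extra evidence:
P(latency alert | DDoS attack) = 0.4·0.659 + 0.85·0.341 = 0.263600 + 0.289850 = 0.553450
Restricting to configurations with misconfigured router present: 0.85·0.341 = 0.289850.
Hence the posterior is 0.289850/0.553450 ≈ 0.5237.

Pr[misconfigured router | latency alert] ≈ 0.8392; Pr[misconfigured router | latency alert, DDoS attack] ≈ 0.5237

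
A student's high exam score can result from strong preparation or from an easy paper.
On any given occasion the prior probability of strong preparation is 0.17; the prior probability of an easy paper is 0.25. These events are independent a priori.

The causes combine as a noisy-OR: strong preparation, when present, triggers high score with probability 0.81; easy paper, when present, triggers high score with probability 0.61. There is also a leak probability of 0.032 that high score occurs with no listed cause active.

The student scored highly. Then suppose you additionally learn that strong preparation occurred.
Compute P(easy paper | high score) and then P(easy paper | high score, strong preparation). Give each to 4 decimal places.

Under noisy-OR, P(high score | causes) = 1 − (1−0.032)·∏(1−qᵢ) over the active causes.
P(high score) = 0.032×0.83×0.75 + 0.62248×0.83×0.25 + 0.81608×0.17×0.75 + 0.928271×0.17×0.25 = 0.019920 + 0.129165 + 0.104050 + 0.039452 = 0.292587
Restricting to configurations with easy paper present: 0.129165 + 0.039452 = 0.168617.
Hence the posterior is 0.168617/0.292587 ≈ 0.5763.

With the extra evidence:
For the numerator, keep only easy paper=true terms: 0.928271·0.25 = 0.232068
Denominator P(high score | strong preparation): 0.81608·0.75 + 0.928271·0.25 = 0.844128
P(easy paper | high score, strong preparation) = 0.232068/0.844128 ≈ 0.2749

P(easy paper | high score) ≈ 0.5763; P(easy paper | high score, strong preparation) ≈ 0.2749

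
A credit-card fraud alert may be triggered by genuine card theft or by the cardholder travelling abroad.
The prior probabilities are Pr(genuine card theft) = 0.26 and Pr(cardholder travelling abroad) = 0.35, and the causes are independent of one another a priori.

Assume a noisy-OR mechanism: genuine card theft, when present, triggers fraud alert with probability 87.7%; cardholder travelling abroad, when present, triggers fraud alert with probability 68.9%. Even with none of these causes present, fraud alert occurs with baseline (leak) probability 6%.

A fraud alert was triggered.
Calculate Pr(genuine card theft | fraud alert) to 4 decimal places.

Under noisy-OR, P(fraud alert | causes) = 1 − (1−0.06)·∏(1−qᵢ) over the active causes.
Sum P(fraud alert|·) weighted by the priors over the 4 (genuine card theft, cardholder travelling abroad) configurations:
  P(fraud alert) = 0.06×0.74×0.65 + 0.70766×0.74×0.35 + 0.88438×0.26×0.65 + 0.964042×0.26×0.35
        = 0.028860 + 0.183284 + 0.149460 + 0.087728 = 0.449332
The terms with genuine card theft present sum to 0.237188, so
  P(genuine card theft | fraud alert) = 0.237188 / 0.449332 ≈ 0.5279

Pr(genuine card theft | fraud alert) ≈ 0.5279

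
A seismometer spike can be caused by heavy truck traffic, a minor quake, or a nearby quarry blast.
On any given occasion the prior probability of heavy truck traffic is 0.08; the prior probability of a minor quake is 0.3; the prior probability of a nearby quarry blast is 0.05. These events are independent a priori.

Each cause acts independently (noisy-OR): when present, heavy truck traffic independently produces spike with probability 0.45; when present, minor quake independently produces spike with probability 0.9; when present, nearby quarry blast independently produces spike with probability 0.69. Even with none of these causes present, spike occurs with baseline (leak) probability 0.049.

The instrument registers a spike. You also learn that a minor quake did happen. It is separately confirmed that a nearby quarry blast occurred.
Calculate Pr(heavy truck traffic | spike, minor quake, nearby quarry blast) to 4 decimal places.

Under noisy-OR, P(spike | causes) = 1 − (1−0.049)·∏(1−qᵢ) over the active causes.
For the numerator, keep only heavy truck traffic=true terms: 0.983785·0.08 = 0.078703
Denominator P(spike | minor quake, nearby quarry blast): 0.970519·0.92 + 0.983785·0.08 = 0.971580
Posterior = 0.078703 / 0.971580 ≈ 0.0810

Pr(heavy truck traffic | spike, minor quake, nearby quarry blast) ≈ 0.0810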